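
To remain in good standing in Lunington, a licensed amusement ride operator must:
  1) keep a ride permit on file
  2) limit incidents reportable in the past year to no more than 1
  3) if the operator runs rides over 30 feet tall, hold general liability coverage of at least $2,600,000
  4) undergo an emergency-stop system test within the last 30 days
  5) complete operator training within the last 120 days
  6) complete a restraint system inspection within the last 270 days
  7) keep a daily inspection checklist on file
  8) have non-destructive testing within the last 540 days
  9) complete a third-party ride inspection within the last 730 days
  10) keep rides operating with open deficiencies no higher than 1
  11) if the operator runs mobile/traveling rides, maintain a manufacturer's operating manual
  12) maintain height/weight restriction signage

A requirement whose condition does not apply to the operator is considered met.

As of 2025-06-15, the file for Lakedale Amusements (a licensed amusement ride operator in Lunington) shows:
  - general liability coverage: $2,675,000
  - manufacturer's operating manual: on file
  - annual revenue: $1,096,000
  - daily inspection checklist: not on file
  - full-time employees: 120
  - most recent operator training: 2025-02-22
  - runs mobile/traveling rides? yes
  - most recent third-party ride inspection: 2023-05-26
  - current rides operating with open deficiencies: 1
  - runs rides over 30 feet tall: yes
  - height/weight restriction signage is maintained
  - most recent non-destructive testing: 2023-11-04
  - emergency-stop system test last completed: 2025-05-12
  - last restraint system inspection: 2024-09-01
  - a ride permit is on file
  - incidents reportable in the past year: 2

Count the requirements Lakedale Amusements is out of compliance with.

1. ride permit present → met
2. incidents reportable in the past year 2 > 1 → not met
3. condition 'runs rides over 30 feet tall' holds; general liability coverage $2,675,000 ≥ $2,600,000 → met
4. emergency-stop system test 34 days ago vs limit 30 → not met
5. operator training 113 days ago vs limit 120 → met
6. restraint system inspection 287 days ago vs limit 270 → not met
7. daily inspection checklist absent → not met
8. non-destructive testing 589 days ago vs limit 540 → not met
9. third-party ride inspection 751 days ago vs limit 730 → not met
10. rides operating with open deficiencies 1 ≤ 1 → met
11. condition 'runs mobile/traveling rides' holds; manufacturer's operating manual present → met
12. height/weight restriction signage present → met
Not met: 6 of 12

6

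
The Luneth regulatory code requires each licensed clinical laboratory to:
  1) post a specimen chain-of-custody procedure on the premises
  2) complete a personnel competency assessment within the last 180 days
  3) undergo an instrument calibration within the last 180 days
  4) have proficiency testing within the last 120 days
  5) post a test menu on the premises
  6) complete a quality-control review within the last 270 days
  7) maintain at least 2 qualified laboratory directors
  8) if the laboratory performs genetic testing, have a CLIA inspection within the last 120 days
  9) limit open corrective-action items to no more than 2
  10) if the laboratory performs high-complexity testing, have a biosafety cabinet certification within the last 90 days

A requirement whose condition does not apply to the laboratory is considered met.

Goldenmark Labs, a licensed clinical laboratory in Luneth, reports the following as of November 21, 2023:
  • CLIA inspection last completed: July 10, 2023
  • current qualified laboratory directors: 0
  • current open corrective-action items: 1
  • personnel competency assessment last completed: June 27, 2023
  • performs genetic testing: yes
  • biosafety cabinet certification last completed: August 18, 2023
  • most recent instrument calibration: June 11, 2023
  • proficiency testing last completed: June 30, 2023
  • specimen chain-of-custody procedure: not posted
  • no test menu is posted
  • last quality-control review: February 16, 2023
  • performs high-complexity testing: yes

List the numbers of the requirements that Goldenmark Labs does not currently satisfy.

1. specimen chain-of-custody procedure absent → not met
2. personnel competency assessment 147 days ago vs limit 180 → met
3. instrument calibration 163 days ago vs limit 180 → met
4. proficiency testing 144 days ago vs limit 120 → not met
5. test menu absent → not met
6. quality-control review 278 days ago vs limit 270 → not met
7. qualified laboratory directors 0 < 2 → not met
8. condition 'performs genetic testing' holds; CLIA inspection 134 days ago vs limit 120 → not met
9. open corrective-action items 1 ≤ 2 → met
10. condition 'performs high-complexity testing' holds; biosafety cabinet certification 95 days ago vs limit 90 → not met
Not met: 1, 4, 5, 6, 7, 8, 10

1, 4, 5, 6, 7, 8, 10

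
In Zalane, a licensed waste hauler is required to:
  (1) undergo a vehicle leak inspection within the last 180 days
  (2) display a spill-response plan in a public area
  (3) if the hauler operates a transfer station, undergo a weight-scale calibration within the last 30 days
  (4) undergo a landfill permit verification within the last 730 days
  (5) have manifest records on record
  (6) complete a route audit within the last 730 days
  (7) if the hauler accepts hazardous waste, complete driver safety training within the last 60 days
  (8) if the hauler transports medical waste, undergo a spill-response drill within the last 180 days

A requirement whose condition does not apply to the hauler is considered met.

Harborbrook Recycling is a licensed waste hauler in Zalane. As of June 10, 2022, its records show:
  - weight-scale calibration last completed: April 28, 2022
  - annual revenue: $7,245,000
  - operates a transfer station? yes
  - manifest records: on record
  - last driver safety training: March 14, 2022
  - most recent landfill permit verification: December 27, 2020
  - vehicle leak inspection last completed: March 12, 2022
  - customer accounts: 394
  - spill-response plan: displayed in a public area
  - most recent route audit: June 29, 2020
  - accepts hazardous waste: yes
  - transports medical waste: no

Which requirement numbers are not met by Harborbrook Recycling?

1. vehicle leak inspection 90 days ago vs limit 180 → met
2. spill-response plan present → met
3. condition 'operates a transfer station' holds; weight-scale calibration 43 days ago vs limit 30 → not met
4. landfill permit verification 530 days ago vs limit 730 → met
5. manifest records present → met
6. route audit 711 days ago vs limit 730 → met
7. condition 'accepts hazardous waste' holds; driver safety training 88 days ago vs limit 60 → not met
8. condition 'transports medical waste' does not hold → requirement n/a → met
Not met: 3, 7

3, 7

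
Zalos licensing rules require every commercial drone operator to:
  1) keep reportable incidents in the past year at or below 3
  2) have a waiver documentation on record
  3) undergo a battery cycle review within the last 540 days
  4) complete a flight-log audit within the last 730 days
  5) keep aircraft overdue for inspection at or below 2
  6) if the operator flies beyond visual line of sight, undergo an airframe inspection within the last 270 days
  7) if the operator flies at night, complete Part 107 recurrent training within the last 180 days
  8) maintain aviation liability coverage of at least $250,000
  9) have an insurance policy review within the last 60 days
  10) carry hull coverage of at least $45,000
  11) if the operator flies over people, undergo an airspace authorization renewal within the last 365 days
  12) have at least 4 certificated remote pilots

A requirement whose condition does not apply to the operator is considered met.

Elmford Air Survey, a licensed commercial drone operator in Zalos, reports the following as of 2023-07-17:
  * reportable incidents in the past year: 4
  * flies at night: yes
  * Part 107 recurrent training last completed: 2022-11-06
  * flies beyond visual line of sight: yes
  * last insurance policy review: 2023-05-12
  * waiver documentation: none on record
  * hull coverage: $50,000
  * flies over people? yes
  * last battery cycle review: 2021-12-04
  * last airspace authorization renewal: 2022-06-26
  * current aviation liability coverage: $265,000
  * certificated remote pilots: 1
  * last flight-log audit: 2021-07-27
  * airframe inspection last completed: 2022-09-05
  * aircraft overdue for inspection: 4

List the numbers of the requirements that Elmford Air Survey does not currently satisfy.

1, 2, 3, 5, 6, 7, 9, 11, 12

1. reportable incidents in the past year 4 > 3 → not met
2. waiver documentation absent → not met
3. battery cycle review 590 days ago vs limit 540 → not met
4. flight-log audit 720 days ago vs limit 730 → met
5. aircraft overdue for inspection 4 > 2 → not met
6. condition 'flies beyond visual line of sight' holds; airframe inspection 315 days ago vs limit 270 → not met
7. condition 'flies at night' holds; Part 107 recurrent training 253 days ago vs limit 180 → not met
8. aviation liability coverage $265,000 ≥ $250,000 → met
9. insurance policy review 66 days ago vs limit 60 → not met
10. hull coverage $50,000 ≥ $45,000 → met
11. condition 'flies over people' holds; airspace authorization renewal 386 days ago vs limit 365 → not met
12. certificated remote pilots 1 < 4 → not met
Not met: 1, 2, 3, 5, 6, 7, 9, 11, 12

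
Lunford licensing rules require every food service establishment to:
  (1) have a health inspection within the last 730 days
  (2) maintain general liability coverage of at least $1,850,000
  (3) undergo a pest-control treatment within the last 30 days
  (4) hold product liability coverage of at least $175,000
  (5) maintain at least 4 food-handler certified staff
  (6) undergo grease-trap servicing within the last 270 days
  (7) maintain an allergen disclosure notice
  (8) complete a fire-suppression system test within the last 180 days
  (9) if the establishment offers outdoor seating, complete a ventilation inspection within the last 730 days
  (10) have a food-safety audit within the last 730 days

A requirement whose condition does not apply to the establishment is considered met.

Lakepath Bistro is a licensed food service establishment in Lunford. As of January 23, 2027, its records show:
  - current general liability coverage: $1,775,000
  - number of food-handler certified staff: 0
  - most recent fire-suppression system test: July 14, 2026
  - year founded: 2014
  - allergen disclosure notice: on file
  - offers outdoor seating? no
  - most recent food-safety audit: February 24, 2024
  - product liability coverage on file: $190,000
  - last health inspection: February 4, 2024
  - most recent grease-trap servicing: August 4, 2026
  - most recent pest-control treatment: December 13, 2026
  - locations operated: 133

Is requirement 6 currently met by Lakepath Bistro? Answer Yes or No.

Yes

6. grease-trap servicing 172 days ago vs limit 270 → met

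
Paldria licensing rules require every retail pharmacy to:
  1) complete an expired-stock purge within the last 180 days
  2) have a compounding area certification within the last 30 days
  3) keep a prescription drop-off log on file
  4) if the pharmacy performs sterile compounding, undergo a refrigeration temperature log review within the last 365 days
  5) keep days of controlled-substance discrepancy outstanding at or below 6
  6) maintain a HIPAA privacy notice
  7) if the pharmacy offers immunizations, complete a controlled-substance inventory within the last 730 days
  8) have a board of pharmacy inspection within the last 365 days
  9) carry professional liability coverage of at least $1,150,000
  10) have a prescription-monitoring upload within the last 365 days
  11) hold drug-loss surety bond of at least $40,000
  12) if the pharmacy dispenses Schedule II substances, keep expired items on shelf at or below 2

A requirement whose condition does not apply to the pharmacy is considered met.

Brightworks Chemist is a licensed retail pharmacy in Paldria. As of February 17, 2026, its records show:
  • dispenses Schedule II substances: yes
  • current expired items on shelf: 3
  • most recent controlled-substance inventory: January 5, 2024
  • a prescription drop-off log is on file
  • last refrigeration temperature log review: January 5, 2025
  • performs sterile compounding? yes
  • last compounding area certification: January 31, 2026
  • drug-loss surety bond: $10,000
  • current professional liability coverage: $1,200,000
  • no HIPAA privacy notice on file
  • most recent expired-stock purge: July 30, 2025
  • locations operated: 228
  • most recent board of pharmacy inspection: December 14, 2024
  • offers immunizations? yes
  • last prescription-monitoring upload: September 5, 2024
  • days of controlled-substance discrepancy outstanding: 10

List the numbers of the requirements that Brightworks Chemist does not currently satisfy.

1, 4, 5, 6, 7, 8, 10, 11, 12

1. expired-stock purge 202 days ago vs limit 180 → not met
2. compounding area certification 17 days ago vs limit 30 → met
3. prescription drop-off log present → met
4. condition 'performs sterile compounding' holds; refrigeration temperature log review 408 days ago vs limit 365 → not met
5. days of controlled-substance discrepancy outstanding 10 > 6 → not met
6. HIPAA privacy notice absent → not met
7. condition 'offers immunizations' holds; controlled-substance inventory 774 days ago vs limit 730 → not met
8. board of pharmacy inspection 430 days ago vs limit 365 → not met
9. professional liability coverage $1,200,000 ≥ $1,150,000 → met
10. prescription-monitoring upload 530 days ago vs limit 365 → not met
11. drug-loss surety bond $10,000 < $40,000 → not met
12. condition 'dispenses Schedule II substances' holds; expired items on shelf 3 > 2 → not met
Not met: 1, 4, 5, 6, 7, 8, 10, 11, 12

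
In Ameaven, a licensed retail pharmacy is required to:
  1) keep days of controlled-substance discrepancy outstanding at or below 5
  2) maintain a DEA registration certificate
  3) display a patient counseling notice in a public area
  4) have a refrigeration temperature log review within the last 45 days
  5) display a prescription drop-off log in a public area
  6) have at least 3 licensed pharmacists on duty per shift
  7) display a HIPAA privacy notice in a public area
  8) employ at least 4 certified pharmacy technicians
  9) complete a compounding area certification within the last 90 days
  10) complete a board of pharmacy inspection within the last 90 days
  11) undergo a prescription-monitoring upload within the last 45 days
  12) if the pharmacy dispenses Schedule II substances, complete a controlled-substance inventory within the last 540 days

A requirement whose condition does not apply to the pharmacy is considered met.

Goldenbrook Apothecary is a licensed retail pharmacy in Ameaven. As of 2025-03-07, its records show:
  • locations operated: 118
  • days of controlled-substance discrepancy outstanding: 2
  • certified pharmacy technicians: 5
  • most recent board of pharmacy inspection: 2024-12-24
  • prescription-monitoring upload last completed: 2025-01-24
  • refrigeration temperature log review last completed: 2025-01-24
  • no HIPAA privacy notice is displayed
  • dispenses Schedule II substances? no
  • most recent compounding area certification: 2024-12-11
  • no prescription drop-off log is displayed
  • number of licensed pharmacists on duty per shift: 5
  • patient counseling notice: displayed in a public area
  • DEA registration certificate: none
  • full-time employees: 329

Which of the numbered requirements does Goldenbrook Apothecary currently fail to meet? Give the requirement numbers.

2, 5, 7

1. days of controlled-substance discrepancy outstanding 2 ≤ 5 → met
2. DEA registration certificate absent → not met
3. patient counseling notice present → met
4. refrigeration temperature log review 42 days ago vs limit 45 → met
5. prescription drop-off log absent → not met
6. licensed pharmacists on duty per shift 5 ≥ 3 → met
7. HIPAA privacy notice absent → not met
8. certified pharmacy technicians 5 ≥ 4 → met
9. compounding area certification 86 days ago vs limit 90 → met
10. board of pharmacy inspection 73 days ago vs limit 90 → met
11. prescription-monitoring upload 42 days ago vs limit 45 → met
12. condition 'dispenses Schedule II substances' does not hold → requirement n/a → met
Not met: 2, 5, 7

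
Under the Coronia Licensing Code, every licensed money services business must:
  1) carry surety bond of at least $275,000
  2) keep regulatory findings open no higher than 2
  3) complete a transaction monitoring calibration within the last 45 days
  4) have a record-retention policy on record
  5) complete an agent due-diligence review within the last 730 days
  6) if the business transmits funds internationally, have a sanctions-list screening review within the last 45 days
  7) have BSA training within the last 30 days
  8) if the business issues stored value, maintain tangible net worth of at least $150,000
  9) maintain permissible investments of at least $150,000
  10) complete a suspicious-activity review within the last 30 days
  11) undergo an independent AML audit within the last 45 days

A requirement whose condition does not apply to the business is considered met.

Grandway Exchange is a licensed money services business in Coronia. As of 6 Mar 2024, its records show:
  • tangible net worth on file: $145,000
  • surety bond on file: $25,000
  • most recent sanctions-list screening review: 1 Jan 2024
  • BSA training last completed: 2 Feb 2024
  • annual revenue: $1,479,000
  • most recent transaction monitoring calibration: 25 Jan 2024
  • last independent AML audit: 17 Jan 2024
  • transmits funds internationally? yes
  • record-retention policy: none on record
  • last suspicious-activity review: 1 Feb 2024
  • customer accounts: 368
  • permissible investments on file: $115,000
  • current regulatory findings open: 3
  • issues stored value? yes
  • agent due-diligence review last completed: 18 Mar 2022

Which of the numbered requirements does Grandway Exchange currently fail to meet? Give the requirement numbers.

1. surety bond $25,000 < $275,000 → not met
2. regulatory findings open 3 > 2 → not met
3. transaction monitoring calibration 41 days ago vs limit 45 → met
4. record-retention policy absent → not met
5. agent due-diligence review 719 days ago vs limit 730 → met
6. condition 'transmits funds internationally' holds; sanctions-list screening review 65 days ago vs limit 45 → not met
7. BSA training 33 days ago vs limit 30 → not met
8. condition 'issues stored value' holds; tangible net worth $145,000 < $150,000 → not met
9. permissible investments $115,000 < $150,000 → not met
10. suspicious-activity review 34 days ago vs limit 30 → not met
11. independent AML audit 49 days ago vs limit 45 → not met
Not met: 1, 2, 4, 6, 7, 8, 9, 10, 11

1, 2, 4, 6, 7, 8, 9, 10, 11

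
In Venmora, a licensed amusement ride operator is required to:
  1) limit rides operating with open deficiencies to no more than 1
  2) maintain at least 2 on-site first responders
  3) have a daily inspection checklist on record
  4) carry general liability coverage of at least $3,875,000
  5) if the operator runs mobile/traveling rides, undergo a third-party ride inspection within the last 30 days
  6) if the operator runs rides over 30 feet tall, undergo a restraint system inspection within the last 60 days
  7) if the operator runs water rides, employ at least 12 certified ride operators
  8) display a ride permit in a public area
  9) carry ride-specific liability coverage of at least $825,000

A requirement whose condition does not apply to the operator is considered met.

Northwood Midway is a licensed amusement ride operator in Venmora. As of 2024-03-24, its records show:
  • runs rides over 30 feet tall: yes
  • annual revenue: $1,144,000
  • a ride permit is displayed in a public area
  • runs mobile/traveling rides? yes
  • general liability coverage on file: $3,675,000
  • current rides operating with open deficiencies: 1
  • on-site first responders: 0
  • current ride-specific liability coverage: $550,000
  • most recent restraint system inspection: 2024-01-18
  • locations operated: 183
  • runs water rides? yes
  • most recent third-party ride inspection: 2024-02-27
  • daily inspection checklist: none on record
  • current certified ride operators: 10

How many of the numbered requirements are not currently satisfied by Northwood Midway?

1. rides operating with open deficiencies 1 ≤ 1 → met
2. on-site first responders 0 < 2 → not met
3. daily inspection checklist absent → not met
4. general liability coverage $3,675,000 < $3,875,000 → not met
5. condition 'runs mobile/traveling rides' holds; third-party ride inspection 26 days ago vs limit 30 → met
6. condition 'runs rides over 30 feet tall' holds; restraint system inspection 66 days ago vs limit 60 → not met
7. condition 'runs water rides' holds; certified ride operators 10 < 12 → not met
8. ride permit present → met
9. ride-specific liability coverage $550,000 < $825,000 → not met
Not met: 6 of 9

6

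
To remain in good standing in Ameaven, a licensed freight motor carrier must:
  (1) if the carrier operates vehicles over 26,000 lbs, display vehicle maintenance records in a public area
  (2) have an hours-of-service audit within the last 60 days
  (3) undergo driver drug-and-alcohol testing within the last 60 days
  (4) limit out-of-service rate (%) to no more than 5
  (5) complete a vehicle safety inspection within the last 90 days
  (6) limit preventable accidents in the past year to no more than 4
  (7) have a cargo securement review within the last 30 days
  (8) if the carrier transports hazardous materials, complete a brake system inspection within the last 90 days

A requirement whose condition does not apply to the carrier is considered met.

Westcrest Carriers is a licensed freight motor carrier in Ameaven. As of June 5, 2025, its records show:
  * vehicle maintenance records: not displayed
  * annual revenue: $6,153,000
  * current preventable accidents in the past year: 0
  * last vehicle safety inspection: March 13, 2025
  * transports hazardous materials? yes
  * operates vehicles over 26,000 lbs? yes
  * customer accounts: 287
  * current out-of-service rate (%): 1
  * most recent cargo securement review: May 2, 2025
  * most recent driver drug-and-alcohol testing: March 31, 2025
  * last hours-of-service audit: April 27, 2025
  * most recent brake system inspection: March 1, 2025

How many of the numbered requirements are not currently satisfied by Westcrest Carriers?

4

1. condition 'operates vehicles over 26,000 lbs' holds; vehicle maintenance records absent → not met
2. hours-of-service audit 39 days ago vs limit 60 → met
3. driver drug-and-alcohol testing 66 days ago vs limit 60 → not met
4. out-of-service rate (%) 1 ≤ 5 → met
5. vehicle safety inspection 84 days ago vs limit 90 → met
6. preventable accidents in the past year 0 ≤ 4 → met
7. cargo securement review 34 days ago vs limit 30 → not met
8. condition 'transports hazardous materials' holds; brake system inspection 96 days ago vs limit 90 → not met
Not met: 4 of 8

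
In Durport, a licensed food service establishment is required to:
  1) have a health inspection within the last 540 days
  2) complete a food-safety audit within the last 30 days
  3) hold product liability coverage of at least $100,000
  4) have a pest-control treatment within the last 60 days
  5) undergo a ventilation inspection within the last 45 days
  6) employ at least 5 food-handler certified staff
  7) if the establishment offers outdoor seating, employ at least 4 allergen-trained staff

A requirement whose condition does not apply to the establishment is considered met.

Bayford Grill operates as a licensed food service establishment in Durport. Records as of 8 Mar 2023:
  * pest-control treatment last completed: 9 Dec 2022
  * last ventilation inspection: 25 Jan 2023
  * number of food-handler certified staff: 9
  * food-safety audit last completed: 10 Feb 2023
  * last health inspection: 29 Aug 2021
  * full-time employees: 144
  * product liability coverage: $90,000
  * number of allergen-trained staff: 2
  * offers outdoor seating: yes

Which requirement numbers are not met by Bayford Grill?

1. health inspection 556 days ago vs limit 540 → not met
2. food-safety audit 26 days ago vs limit 30 → met
3. product liability coverage $90,000 < $100,000 → not met
4. pest-control treatment 89 days ago vs limit 60 → not met
5. ventilation inspection 42 days ago vs limit 45 → met
6. food-handler certified staff 9 ≥ 5 → met
7. condition 'offers outdoor seating' holds; allergen-trained staff 2 < 4 → not met
Not met: 1, 3, 4, 7

1, 3, 4, 7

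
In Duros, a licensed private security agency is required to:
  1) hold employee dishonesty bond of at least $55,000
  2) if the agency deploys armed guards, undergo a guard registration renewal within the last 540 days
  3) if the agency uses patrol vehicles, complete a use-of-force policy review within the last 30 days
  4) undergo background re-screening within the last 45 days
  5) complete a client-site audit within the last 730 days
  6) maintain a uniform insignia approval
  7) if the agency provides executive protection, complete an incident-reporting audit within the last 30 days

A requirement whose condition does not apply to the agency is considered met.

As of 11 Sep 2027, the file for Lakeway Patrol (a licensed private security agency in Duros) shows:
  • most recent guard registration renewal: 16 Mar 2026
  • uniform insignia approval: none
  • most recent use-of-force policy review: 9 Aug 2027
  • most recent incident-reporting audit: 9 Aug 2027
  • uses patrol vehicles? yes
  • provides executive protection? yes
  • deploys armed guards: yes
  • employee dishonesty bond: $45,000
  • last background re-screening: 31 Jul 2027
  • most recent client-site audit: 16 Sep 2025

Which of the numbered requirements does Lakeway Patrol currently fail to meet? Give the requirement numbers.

1, 2, 3, 6, 7

1. employee dishonesty bond $45,000 < $55,000 → not met
2. condition 'deploys armed guards' holds; guard registration renewal 544 days ago vs limit 540 → not met
3. condition 'uses patrol vehicles' holds; use-of-force policy review 33 days ago vs limit 30 → not met
4. background re-screening 42 days ago vs limit 45 → met
5. client-site audit 725 days ago vs limit 730 → met
6. uniform insignia approval absent → not met
7. condition 'provides executive protection' holds; incident-reporting audit 33 days ago vs limit 30 → not met
Not met: 1, 2, 3, 6, 7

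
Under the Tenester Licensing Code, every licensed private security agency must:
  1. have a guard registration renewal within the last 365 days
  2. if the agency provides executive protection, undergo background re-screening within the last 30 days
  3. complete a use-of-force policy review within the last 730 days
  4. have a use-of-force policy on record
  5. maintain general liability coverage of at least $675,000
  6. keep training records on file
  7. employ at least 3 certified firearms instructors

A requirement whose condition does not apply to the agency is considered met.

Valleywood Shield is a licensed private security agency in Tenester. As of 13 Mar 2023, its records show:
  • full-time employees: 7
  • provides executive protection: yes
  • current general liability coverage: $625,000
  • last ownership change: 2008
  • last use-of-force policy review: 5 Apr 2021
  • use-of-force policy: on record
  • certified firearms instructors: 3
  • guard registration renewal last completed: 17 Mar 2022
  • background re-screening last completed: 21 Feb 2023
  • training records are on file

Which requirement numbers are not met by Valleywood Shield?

1. guard registration renewal 361 days ago vs limit 365 → met
2. condition 'provides executive protection' holds; background re-screening 20 days ago vs limit 30 → met
3. use-of-force policy review 707 days ago vs limit 730 → met
4. use-of-force policy present → met
5. general liability coverage $625,000 < $675,000 → not met
6. training records present → met
7. certified firearms instructors 3 ≥ 3 → met
Not met: 5

5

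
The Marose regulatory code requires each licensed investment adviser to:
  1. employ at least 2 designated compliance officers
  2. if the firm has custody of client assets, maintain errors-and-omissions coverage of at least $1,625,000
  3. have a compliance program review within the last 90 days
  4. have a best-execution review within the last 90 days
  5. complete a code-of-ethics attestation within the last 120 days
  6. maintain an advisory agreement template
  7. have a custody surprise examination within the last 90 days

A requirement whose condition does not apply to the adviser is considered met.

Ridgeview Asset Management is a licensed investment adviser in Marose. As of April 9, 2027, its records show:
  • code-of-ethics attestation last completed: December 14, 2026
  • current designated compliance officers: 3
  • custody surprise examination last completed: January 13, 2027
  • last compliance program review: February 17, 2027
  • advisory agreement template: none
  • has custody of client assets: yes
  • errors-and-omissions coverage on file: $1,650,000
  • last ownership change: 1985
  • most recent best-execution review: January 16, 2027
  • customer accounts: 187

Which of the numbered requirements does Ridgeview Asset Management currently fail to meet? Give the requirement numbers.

6

1. designated compliance officers 3 ≥ 2 → met
2. condition 'has custody of client assets' holds; errors-and-omissions coverage $1,650,000 ≥ $1,625,000 → met
3. compliance program review 51 days ago vs limit 90 → met
4. best-execution review 83 days ago vs limit 90 → met
5. code-of-ethics attestation 116 days ago vs limit 120 → met
6. advisory agreement template absent → not met
7. custody surprise examination 86 days ago vs limit 90 → met
Not met: 6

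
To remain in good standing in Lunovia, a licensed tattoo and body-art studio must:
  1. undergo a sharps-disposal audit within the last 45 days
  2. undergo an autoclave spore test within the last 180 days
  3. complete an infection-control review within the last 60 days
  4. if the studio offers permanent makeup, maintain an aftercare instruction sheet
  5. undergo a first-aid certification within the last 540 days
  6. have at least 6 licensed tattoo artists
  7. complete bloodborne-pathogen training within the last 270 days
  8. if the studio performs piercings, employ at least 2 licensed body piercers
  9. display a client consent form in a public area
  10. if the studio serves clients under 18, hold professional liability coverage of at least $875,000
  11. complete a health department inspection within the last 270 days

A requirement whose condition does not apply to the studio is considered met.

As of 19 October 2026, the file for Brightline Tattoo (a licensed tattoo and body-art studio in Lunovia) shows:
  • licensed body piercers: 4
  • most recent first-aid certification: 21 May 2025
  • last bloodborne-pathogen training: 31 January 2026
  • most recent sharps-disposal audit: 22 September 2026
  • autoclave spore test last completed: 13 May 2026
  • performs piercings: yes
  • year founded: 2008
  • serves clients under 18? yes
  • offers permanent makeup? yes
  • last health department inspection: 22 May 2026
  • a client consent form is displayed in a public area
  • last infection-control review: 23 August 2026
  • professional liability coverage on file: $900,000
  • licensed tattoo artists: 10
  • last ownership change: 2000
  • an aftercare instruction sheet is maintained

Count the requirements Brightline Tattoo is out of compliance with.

0

1. sharps-disposal audit 27 days ago vs limit 45 → met
2. autoclave spore test 159 days ago vs limit 180 → met
3. infection-control review 57 days ago vs limit 60 → met
4. condition 'offers permanent makeup' holds; aftercare instruction sheet present → met
5. first-aid certification 516 days ago vs limit 540 → met
6. licensed tattoo artists 10 ≥ 6 → met
7. bloodborne-pathogen training 261 days ago vs limit 270 → met
8. condition 'performs piercings' holds; licensed body piercers 4 ≥ 2 → met
9. client consent form present → met
10. condition 'serves clients under 18' holds; professional liability coverage $900,000 ≥ $875,000 → met
11. health department inspection 150 days ago vs limit 270 → met
Not met: 0 of 11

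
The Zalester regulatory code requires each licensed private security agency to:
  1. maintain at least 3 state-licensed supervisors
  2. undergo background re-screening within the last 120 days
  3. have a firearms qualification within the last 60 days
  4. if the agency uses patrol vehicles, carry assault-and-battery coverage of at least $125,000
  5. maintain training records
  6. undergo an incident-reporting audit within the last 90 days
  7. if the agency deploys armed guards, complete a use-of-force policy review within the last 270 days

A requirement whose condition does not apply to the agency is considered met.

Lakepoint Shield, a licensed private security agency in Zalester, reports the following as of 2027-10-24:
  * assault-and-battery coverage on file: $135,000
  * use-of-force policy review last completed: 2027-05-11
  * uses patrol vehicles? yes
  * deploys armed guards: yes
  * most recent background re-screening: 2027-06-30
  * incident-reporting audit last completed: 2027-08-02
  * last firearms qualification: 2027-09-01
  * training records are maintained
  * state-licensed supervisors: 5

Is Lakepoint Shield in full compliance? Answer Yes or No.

Yes

1. state-licensed supervisors 5 ≥ 3 → met
2. background re-screening 116 days ago vs limit 120 → met
3. firearms qualification 53 days ago vs limit 60 → met
4. condition 'uses patrol vehicles' holds; assault-and-battery coverage $135,000 ≥ $125,000 → met
5. training records present → met
6. incident-reporting audit 83 days ago vs limit 90 → met
7. condition 'deploys armed guards' holds; use-of-force policy review 166 days ago vs limit 270 → met
All met.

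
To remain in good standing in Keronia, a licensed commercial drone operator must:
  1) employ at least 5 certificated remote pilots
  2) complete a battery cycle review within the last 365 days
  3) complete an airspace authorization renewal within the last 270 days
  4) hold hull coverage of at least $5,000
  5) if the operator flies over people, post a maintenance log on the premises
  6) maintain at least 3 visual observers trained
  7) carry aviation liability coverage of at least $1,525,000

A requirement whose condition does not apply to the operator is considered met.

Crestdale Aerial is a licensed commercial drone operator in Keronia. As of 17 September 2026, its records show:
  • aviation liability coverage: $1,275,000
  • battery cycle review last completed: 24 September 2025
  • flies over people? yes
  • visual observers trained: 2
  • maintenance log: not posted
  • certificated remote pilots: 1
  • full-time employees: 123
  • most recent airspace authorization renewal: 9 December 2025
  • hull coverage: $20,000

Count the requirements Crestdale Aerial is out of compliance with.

5

1. certificated remote pilots 1 < 5 → not met
2. battery cycle review 358 days ago vs limit 365 → met
3. airspace authorization renewal 282 days ago vs limit 270 → not met
4. hull coverage $20,000 ≥ $5,000 → met
5. condition 'flies over people' holds; maintenance log absent → not met
6. visual observers trained 2 < 3 → not met
7. aviation liability coverage $1,275,000 < $1,525,000 → not met
Not met: 5 of 7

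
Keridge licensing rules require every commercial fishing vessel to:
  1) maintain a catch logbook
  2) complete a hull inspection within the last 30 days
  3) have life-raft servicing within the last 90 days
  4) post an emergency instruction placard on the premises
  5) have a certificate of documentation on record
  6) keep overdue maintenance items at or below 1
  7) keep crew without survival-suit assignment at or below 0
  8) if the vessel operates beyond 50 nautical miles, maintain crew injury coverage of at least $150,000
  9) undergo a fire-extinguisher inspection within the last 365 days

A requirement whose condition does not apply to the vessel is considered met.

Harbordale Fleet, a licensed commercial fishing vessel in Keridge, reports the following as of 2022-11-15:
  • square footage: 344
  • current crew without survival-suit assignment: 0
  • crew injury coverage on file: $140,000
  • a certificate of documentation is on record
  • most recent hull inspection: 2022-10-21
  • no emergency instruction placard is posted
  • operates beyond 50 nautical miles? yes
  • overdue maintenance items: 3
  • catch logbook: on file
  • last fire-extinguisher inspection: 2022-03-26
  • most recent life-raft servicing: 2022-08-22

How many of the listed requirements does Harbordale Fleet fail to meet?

1. catch logbook present → met
2. hull inspection 25 days ago vs limit 30 → met
3. life-raft servicing 85 days ago vs limit 90 → met
4. emergency instruction placard absent → not met
5. certificate of documentation present → met
6. overdue maintenance items 3 > 1 → not met
7. crew without survival-suit assignment 0 ≤ 0 → met
8. condition 'operates beyond 50 nautical miles' holds; crew injury coverage $140,000 < $150,000 → not met
9. fire-extinguisher inspection 234 days ago vs limit 365 → met
Not met: 3 of 9

3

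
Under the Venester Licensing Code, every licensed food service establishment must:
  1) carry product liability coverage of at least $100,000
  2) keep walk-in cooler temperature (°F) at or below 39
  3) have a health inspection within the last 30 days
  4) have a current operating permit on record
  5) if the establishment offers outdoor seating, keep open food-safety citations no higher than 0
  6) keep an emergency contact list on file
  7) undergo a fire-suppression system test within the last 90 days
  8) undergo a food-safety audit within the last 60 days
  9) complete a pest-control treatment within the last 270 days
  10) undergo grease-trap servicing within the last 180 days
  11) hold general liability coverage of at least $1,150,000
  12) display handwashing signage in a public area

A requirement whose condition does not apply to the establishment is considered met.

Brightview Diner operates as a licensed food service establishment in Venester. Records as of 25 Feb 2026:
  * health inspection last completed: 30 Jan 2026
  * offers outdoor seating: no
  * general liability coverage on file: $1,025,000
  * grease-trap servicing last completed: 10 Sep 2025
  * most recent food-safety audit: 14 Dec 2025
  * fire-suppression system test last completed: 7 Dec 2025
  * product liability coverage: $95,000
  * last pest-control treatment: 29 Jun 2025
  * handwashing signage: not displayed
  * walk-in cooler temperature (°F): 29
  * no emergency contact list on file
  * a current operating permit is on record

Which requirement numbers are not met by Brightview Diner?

1. product liability coverage $95,000 < $100,000 → not met
2. walk-in cooler temperature (°F) 29 ≤ 39 → met
3. health inspection 26 days ago vs limit 30 → met
4. current operating permit present → met
5. condition 'offers outdoor seating' does not hold → requirement n/a → met
6. emergency contact list absent → not met
7. fire-suppression system test 80 days ago vs limit 90 → met
8. food-safety audit 73 days ago vs limit 60 → not met
9. pest-control treatment 241 days ago vs limit 270 → met
10. grease-trap servicing 168 days ago vs limit 180 → met
11. general liability coverage $1,025,000 < $1,150,000 → not met
12. handwashing signage absent → not met
Not met: 1, 6, 8, 11, 12

1, 6, 8, 11, 12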